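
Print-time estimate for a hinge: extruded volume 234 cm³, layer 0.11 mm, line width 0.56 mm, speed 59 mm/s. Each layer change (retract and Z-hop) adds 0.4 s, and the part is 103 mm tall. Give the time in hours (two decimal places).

Extrusion cross-section = 0.11 × 0.56 = 0.0616 mm².
Toolpath length = 234 cm³ / 0.0616 mm² = 234000 / 0.0616 = 3798701.3 mm.
Time extruding = 3798701.3 / 59, so 64384.8 s.
Number of layers: 103 / 0.11 → 937 (rounded up).
Non-print overhead: 937 × 0.4 → 374.8 s.
Total = 64384.8 + 374.8 = 64759.6 s = 17.99 hours.

17.99 hours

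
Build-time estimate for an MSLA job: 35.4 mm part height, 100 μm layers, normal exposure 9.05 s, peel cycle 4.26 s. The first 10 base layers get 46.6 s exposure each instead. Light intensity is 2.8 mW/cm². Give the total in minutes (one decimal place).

Number of layers: 35.4 / 0.1 → 354 (rounded up).
Burn-in layers = 10 × (46.6 + 4.26), so 508.6 s.
Normal layers = 344 × (9.05 + 4.26) = 4578.64 s.
Total = 508.6 + 4578.64 = 5087.24 s = 84.8 minutes.

84.8 minutes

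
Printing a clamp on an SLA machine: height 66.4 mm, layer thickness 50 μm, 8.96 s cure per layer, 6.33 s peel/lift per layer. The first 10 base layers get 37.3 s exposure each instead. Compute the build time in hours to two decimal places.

5.72 hours

Layers = ⌈66.4/0.05⌉ = 1328.
Base layers: 10 × (37.3 + 6.33) → 436.3 s.
Normal layers = 1318 × (8.96 + 6.33), so 20152.22 s.
Sum: 436.3 + 20152.22 = 20588.52 s → 5.72 hours.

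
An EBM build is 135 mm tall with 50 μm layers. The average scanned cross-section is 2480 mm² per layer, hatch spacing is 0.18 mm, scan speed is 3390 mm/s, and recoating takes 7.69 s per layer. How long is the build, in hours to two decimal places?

8.82 hours

Layers = ⌈135/0.05⌉ = 2700.
Per-layer scan distance: 2480 / 0.18 → 13777.8 mm.
Scan time per layer: 13777.8 / 3390 → 4.0642 s.
Per-layer time = 4.0642 + 7.69 = 11.7542 s.
Total: 2700 × 11.7542 s = 31736.34 s → 8.82 hours.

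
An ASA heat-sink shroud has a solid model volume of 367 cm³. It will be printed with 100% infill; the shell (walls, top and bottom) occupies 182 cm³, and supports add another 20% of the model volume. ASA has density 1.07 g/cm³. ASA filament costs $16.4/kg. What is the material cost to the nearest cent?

Infill region = 367 − 182 = 185 cm³.
Infill volume = 1.00 × 185 = 185 cm³.
Support = 0.20 × 367, so 73.4 cm³.
Total printed volume = 182 + 185 + 73.4, so 440.4 cm³.
Mass = 440.4 × 1.07 = 471.228 g.
Cost = 471.228 g / 1000 × $16.4/kg = $7.73.

$7.73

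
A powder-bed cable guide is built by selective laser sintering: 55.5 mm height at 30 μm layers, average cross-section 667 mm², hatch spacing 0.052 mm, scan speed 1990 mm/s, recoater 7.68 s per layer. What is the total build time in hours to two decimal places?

Number of layers: 55.5 / 0.03 → 1850 (rounded up).
Hatch length per layer = 667 / 0.052 = 12826.9 mm.
Per-layer scan time = 12826.9 / 1990 = 6.4457 s.
Per-layer time: 6.4457 + 7.68 → 14.1257 s.
Total: 1850 × 14.1257 s = 26132.545 s → 7.26 hours.

7.26 hours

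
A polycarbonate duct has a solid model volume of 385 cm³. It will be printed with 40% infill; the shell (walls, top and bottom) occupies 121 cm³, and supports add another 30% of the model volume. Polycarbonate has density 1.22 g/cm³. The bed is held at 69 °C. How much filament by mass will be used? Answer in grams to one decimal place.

Infill region = 385 − 121, so 264 cm³.
Infill deposited = 0.40 × 264, so 105.6 cm³.
Support = 0.30 × 385 = 115.5 cm³.
Deposited volume = 121 + 105.6 + 115.5, so 342.1 cm³.
Mass = 342.1 × 1.22, so 417.362 g.

417.4 g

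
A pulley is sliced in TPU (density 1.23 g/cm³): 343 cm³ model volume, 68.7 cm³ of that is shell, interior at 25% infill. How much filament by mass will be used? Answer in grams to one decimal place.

168.8 g

Infill region: 343 − 68.7 → 274.3 cm³.
Infill volume = 0.25 × 274.3 = 68.575 cm³.
Total printed volume = 68.7 + 68.575, so 137.275 cm³.
Mass: 137.275 × 1.23 → 168.84825 g.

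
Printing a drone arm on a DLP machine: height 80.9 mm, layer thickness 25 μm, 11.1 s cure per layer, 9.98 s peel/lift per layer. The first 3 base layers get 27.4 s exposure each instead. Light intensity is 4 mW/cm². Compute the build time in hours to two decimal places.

Layer count = ceil(80.9 / 0.025) = 3236.
Burn-in layers: 3 × (27.4 + 9.98) → 112.14 s.
Remaining layers = 3233 × (11.1 + 9.98) = 68151.64 s.
Total = 112.14 + 68151.64 = 68263.78 s = 18.96 hours.

18.96 hours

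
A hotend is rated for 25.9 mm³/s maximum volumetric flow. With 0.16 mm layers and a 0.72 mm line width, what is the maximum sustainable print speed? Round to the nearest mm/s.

225 mm/s

Bead cross-section: 0.16 × 0.72 → 0.1152 mm².
v_max = Q/A = 25.9/0.1152 = 224.83 mm/s → 225 mm/s.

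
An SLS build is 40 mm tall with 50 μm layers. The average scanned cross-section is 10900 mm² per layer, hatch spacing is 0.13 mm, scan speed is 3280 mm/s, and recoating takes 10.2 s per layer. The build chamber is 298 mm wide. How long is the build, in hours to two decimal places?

7.95 hours

Number of layers: 40 / 0.05 → 800 (rounded up).
Hatch length per layer: 10900 / 0.13 → 83846.2 mm.
Scan time per layer = 83846.2 / 3280, so 25.5629 s.
Per-layer time = 25.5629 + 10.2, so 35.7629 s.
800 layers × 35.7629 s/layer = 28610.32 s, i.e. 7.95 hours.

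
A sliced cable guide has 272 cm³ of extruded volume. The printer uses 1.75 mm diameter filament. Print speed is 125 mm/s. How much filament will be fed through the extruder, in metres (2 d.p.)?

A = π r² = π × 0.875² = 2.4053 mm².
Length = 272 cm³ / 2.4053 mm² = 272000 / 2.4053 = 113083.61 mm = 113.08 m.

113.08 m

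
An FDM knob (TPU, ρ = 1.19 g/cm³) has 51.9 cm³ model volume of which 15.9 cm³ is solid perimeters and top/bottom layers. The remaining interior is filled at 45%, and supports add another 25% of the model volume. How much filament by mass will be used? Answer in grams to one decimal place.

53.6 g

Volume inside the shell = 51.9 − 15.9 = 36 cm³.
Deposited infill = 0.45 × 36, so 16.2 cm³.
Support: 0.25 × 51.9 → 12.975 cm³.
Total extruded = 15.9 + 16.2 + 12.975 = 45.075 cm³.
Mass = 45.075 × 1.19, so 53.63925 g.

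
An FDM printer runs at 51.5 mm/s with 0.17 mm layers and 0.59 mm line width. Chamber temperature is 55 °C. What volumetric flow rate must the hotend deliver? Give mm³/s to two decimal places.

Bead cross-section = 0.17 × 0.59, so 0.1003 mm².
Q = v·A = 51.5 × 0.1003 = 5.17 mm³/s.

5.17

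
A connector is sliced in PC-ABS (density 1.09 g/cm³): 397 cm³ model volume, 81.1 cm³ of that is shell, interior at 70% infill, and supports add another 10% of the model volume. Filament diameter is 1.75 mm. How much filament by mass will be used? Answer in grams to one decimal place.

Infill region: 397 − 81.1 → 315.9 cm³.
Deposited infill: 0.70 × 315.9 → 221.13 cm³.
Support: 0.10 × 397 → 39.7 cm³.
Total extruded = 81.1 + 221.13 + 39.7 = 341.93 cm³.
Mass = 341.93 × 1.09, so 372.7037 g.

372.7 g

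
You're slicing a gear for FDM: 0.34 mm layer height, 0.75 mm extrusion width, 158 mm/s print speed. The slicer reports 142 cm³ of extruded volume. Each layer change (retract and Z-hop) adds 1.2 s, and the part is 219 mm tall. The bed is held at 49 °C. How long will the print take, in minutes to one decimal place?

71.6 minutes

Line area = 0.34 × 0.75 = 0.255 mm².
Toolpath length = 142 cm³ / 0.255 mm² = 142000 / 0.255 = 556862.7 mm.
Print-move time = 556862.7 / 158 = 3524.4 s.
Layers = ⌈219/0.34⌉ = 645.
Z-hop total = 645 × 1.2 = 774 s.
Altogether 3524.4 + 774 = 4298.4 s, i.e. 71.6 minutes.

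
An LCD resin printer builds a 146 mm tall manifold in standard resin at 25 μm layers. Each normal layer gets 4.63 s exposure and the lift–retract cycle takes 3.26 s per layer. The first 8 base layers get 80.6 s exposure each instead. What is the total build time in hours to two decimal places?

Number of layers: 146 / 0.025 → 5840 (rounded up).
Bottom layers: 8 × (80.6 + 3.26) → 670.88 s.
Regular layers = 5832 × (4.63 + 3.26), so 46014.48 s.
Sum: 670.88 + 46014.48 = 46685.36 s → 12.97 hours.

12.97 hours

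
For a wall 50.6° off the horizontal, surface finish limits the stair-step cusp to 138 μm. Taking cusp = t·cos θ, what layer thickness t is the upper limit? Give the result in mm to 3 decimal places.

0.217 mm

cos(50.6°) = 0.6347; t_max = 0.138/0.6347 = 0.217 mm.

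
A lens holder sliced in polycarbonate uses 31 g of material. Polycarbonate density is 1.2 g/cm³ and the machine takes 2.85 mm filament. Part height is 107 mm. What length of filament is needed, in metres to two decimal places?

Extruded volume: 31/1.2 = 25.8333 cm³ (25833.3 mm³).
A = π r² = π × 1.425² = 6.3794 mm².
Length = 25833.3 / 6.3794 = 4049.49 mm = 4.05 m.

4.05 m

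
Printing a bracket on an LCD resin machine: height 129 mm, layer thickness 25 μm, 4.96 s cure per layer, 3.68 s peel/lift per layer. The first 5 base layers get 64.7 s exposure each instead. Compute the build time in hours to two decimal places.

Number of layers: 129 / 0.025 → 5160 (rounded up).
Bottom layers = 5 × (64.7 + 3.68) = 341.9 s.
Remaining layers = 5155 × (4.96 + 3.68) = 44539.2 s.
Sum: 341.9 + 44539.2 = 44881.1 s → 12.47 hours.

12.47 hours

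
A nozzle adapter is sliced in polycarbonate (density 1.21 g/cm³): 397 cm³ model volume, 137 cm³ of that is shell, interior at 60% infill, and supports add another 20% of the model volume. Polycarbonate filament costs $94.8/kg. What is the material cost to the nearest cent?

Interior volume = 397 − 137 = 260 cm³.
Infill deposited = 0.60 × 260, so 156 cm³.
Support: 0.20 × 397 → 79.4 cm³.
Total printed volume = 137 + 156 + 79.4 = 372.4 cm³.
Mass = 372.4 × 1.21 = 450.604 g.
At $94.8/kg: 450.604/1000 × 94.8 = $42.72.

$42.72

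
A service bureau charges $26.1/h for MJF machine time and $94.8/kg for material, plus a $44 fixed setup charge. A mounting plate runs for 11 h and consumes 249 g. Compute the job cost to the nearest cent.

Machine cost = 26.1 × 11 = $287.10.
Material charge = 94.8 × 249/1000 = $23.6052.
Total = 287.10 + 23.6052 + 44 = 354.7052 ≈ $354.71.

$354.71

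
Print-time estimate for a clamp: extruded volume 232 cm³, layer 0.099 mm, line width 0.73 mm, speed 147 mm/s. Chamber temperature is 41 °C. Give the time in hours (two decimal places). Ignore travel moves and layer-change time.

Extrusion cross-section = 0.099 × 0.73, so 0.07227 mm².
Path length: 232000 mm³ / 0.07227 mm² → 3210184 mm.
Extrusion time = 3210184 / 147, so 21838 s.
In the requested units: 21838 s = 6.07 hours.

6.07 hours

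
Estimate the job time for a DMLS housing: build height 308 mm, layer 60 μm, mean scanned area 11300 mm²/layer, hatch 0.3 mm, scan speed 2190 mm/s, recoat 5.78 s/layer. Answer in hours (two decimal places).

32.77 hours

Layers = ⌈308/0.06⌉ = 5134.
Hatch length per layer = 11300 / 0.3 = 37666.7 mm.
Per-layer scan time: 37666.7 / 2190 → 17.1994 s.
Time per layer: 17.1994 + 5.78 → 22.9794 s.
Total: 5134 × 22.9794 s = 117976.2396 s → 32.77 hours.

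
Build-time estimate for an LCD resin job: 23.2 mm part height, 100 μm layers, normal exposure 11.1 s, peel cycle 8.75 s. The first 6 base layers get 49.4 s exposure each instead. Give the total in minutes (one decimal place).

80.6 minutes

Layer count = ceil(23.2 / 0.1) = 232.
Bottom layers: 6 × (49.4 + 8.75) → 348.9 s.
Remaining layers: 226 × (11.1 + 8.75) → 4486.1 s.
Total = 348.9 + 4486.1 = 4835 s = 80.6 minutes.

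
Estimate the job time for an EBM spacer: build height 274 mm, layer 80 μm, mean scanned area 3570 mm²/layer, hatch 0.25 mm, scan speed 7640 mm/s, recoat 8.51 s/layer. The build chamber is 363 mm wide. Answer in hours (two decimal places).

Layer count = ceil(274 / 0.08) = 3425.
Per-layer scan distance: 3570 / 0.25 → 14280 mm.
Beam time per layer = 14280 / 7640 = 1.8691 s.
Per-layer time = 1.8691 + 8.51 = 10.3791 s.
Build time = 3425 × 10.3791 = 35548.4175 s = 9.87 hours.

9.87 hours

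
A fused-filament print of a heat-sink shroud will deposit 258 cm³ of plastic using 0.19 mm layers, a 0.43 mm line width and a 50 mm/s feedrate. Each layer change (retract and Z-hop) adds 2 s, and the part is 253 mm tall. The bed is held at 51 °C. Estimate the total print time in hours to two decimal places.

18.28 hours

Bead cross-section: 0.19 × 0.43 → 0.0817 mm².
Total extruded path = 258000/0.0817 = 3157894.7 mm.
Time extruding: 3157894.7 / 50 → 63157.9 s.
Layers = ⌈253/0.19⌉ = 1332.
Non-print overhead: 1332 × 2 → 2664 s.
Altogether 63157.9 + 2664 = 65821.9 s, i.e. 18.28 hours.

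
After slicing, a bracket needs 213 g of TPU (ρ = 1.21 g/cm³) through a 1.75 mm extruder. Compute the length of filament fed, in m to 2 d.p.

73.19 m

Volume = 213 g / 1.21 g·cm⁻³ = 176.0331 cm³ = 176033.1 mm³.
Cross-section of 1.75 mm filament: π·(1.75/2)² = 2.4053 mm².
L = V/A = 176033.1/2.4053 = 73185.51 mm → 73.19 m.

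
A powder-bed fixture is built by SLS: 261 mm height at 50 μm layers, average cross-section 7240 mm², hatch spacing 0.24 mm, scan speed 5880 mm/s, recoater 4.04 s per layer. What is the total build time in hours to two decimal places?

Layers = ⌈261/0.05⌉ = 5220.
Per-layer scan distance: 7240 / 0.24 → 30166.7 mm.
Per-layer scan time = 30166.7 / 5880 = 5.1304 s.
Per-layer time = 5.1304 + 4.04, so 9.1704 s.
Total: 5220 × 9.1704 s = 47869.488 s → 13.30 hours.

13.30 hours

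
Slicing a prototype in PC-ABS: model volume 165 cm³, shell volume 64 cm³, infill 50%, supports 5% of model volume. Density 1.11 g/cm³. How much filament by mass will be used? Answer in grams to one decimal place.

136.3 g

Volume inside the shell = 165 − 64, so 101 cm³.
Infill deposited = 0.50 × 101 = 50.5 cm³.
Support = 0.05 × 165 = 8.25 cm³.
Total printed volume = 64 + 50.5 + 8.25 = 122.75 cm³.
Mass: 122.75 × 1.11 → 136.2525 g.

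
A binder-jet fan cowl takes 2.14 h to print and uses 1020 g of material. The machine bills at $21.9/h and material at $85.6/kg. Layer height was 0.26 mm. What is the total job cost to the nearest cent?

Machine cost = 21.9 × 2.14, so $46.866.
Feedstock cost = 85.6 × 1020/1000, so $87.312.
Job cost: 46.866 + 87.312 = 134.178 ≈ $134.18.

$134.18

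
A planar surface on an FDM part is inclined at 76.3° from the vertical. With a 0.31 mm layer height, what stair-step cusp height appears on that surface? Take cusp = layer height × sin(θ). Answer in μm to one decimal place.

Cusp = layer height × sin(76.3°) = 0.31 × 0.9715 = 0.301165 mm = 301.2 μm.

301.2 μm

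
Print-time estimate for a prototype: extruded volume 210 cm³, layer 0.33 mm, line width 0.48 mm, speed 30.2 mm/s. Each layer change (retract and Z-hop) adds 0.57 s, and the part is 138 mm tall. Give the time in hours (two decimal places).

Bead cross-section = 0.33 × 0.48 = 0.1584 mm².
Path length: 210000 mm³ / 0.1584 mm² → 1325757.6 mm.
Print-move time = 1325757.6 / 30.2, so 43899.3 s.
Layer count = ceil(138 / 0.33) = 419.
Z-hop total = 419 × 0.57, so 238.83 s.
Altogether 43899.3 + 238.83 = 44138.13 s, i.e. 12.26 hours.

12.26 hours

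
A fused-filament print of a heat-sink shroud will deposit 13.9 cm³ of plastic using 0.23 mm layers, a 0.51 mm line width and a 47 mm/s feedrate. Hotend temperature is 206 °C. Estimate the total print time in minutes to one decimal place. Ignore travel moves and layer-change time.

Extrusion cross-section = 0.23 × 0.51, so 0.1173 mm².
Toolpath length = 13.9 cm³ / 0.1173 mm² = 13900 / 0.1173 = 118499.6 mm.
Print-move time = 118499.6 / 47, so 2521.3 s.
In the requested units: 2521.3 s = 42.0 minutes.

42.0 minutes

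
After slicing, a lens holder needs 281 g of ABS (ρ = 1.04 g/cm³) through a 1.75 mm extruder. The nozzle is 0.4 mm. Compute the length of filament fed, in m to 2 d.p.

112.33 m

Volume = 281 g / 1.04 g·cm⁻³ = 270.1923 cm³ = 270192.3 mm³.
A = π r² = π × 0.875² = 2.4053 mm².
L = V/A = 270192.3/2.4053 = 112332.06 mm → 112.33 m.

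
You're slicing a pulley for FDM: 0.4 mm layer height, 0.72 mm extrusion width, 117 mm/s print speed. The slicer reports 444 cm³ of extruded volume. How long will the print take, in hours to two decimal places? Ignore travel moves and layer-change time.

3.66 hours

Line area = 0.4 × 0.72, so 0.288 mm².
Toolpath length = 444 cm³ / 0.288 mm² = 444000 / 0.288 = 1541666.7 mm.
Extrusion time: 1541666.7 / 117 → 13176.6 s.
Converting: 13176.6 s = 3.66 hours.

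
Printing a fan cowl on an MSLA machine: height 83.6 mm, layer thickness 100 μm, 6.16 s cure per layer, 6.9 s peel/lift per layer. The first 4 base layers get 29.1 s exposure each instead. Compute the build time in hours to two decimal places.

Layers = ⌈83.6/0.1⌉ = 836.
Base layers = 4 × (29.1 + 6.9) = 144 s.
Regular layers: 832 × (6.16 + 6.9) → 10865.92 s.
Sum: 144 + 10865.92 = 11009.92 s → 3.06 hours.

3.06 hours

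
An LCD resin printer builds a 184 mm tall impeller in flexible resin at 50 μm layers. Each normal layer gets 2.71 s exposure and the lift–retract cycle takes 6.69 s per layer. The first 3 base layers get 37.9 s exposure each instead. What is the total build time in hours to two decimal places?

9.64 hours

Layer count = ceil(184 / 0.05) = 3680.
Bottom layers: 3 × (37.9 + 6.69) → 133.77 s.
Normal layers: 3677 × (2.71 + 6.69) → 34563.8 s.
Sum: 133.77 + 34563.8 = 34697.57 s → 9.64 hours.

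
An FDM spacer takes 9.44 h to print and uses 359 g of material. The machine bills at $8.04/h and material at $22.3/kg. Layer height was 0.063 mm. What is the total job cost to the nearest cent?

Time charge: 8.04 × 9.44 → $75.8976.
Feedstock cost = 22.3 × 359/1000, so $8.0057.
Total = 75.8976 + 8.0057 = 83.9033 ≈ $83.90.

$83.90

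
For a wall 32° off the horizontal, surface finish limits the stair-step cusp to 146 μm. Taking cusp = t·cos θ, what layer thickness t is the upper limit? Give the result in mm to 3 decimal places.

0.172 mm

Layer height = cusp / cos(32°) = 0.146 / 0.8480 = 0.172 mm.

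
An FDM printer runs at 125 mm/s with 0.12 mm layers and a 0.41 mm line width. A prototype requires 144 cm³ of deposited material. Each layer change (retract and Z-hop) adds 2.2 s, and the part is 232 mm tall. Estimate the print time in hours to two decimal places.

7.69 hours

Bead cross-section = 0.12 × 0.41 = 0.0492 mm².
Total extruded path = 144000/0.0492 = 2926829.3 mm.
Print-move time = 2926829.3 / 125, so 23414.6 s.
Number of layers: 232 / 0.12 → 1934 (rounded up).
Non-print overhead = 1934 × 2.2, so 4254.8 s.
Total = 23414.6 + 4254.8 = 27669.4 s = 7.69 hours.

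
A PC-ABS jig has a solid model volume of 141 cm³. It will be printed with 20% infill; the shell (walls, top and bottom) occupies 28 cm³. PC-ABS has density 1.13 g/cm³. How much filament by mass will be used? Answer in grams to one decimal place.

Interior volume = 141 − 28, so 113 cm³.
Deposited infill: 0.20 × 113 → 22.6 cm³.
Total extruded = 28 + 22.6 = 50.6 cm³.
Mass = 50.6 × 1.13 = 57.178 g.

57.2 g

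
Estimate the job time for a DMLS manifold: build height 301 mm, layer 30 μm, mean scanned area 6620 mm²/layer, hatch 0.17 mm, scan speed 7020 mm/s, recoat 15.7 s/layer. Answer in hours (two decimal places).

Layer count = ceil(301 / 0.03) = 10034.
Hatch length per layer: 6620 / 0.17 → 38941.2 mm.
Per-layer scan time: 38941.2 / 7020 → 5.5472 s.
Time per layer = 5.5472 + 15.7 = 21.2472 s.
Total: 10034 × 21.2472 s = 213194.4048 s → 59.22 hours.

59.22 hours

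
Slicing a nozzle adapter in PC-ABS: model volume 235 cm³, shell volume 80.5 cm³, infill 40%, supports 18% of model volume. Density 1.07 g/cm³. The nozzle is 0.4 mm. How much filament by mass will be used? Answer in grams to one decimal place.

197.5 g

Infill region = 235 − 80.5, so 154.5 cm³.
Infill volume: 0.40 × 154.5 → 61.8 cm³.
Support = 0.18 × 235, so 42.3 cm³.
Total extruded: 80.5 + 61.8 + 42.3 → 184.6 cm³.
Mass: 184.6 × 1.07 → 197.522 g.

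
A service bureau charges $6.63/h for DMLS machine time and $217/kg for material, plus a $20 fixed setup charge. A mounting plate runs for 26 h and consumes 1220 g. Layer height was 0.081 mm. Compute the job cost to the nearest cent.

Time charge = 6.63 × 26, so $172.38.
Feedstock cost = 217 × 1220/1000, so $264.74.
Total = 172.38 + 264.74 + 20 = $457.12.

$457.12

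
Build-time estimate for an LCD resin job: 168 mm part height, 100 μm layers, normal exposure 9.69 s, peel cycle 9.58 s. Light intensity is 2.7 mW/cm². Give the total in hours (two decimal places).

8.99 hours

Layers = ⌈168/0.1⌉ = 1680.
Cycle time = 9.69 + 9.58, so 19.27 s.
Total = 1680 × 19.27 = 32373.6 s = 8.99 hours.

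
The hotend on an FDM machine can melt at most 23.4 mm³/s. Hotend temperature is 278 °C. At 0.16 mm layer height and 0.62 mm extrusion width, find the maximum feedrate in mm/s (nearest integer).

236 mm/s

Extrusion cross-section = 0.16 × 0.62, so 0.0992 mm².
v_max = Q/A = 23.4/0.0992 = 235.89 mm/s → 236 mm/s.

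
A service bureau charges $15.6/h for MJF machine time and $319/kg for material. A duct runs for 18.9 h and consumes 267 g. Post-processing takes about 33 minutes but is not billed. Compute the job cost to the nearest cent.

Machine-time cost = 15.6 × 18.9, so $294.84.
Feedstock cost: 319 × 267/1000 → $85.173.
Total = 294.84 + 85.173 = 380.013 ≈ $380.01.

$380.01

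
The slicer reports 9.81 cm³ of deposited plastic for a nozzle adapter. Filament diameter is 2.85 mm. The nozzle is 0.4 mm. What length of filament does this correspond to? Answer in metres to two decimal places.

1.54 m

Cross-section of 2.85 mm filament: π·(2.85/2)² = 6.3794 mm².
Length = 9.81 cm³ / 6.3794 mm² = 9810 / 6.3794 = 1537.76 mm = 1.54 m.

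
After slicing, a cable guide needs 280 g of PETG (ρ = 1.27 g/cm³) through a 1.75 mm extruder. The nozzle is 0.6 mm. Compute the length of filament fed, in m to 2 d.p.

Extruded volume: 280/1.27 = 220.4724 cm³ (220472.4 mm³).
A = π r² = π × 0.875² = 2.4053 mm².
L = V/A = 220472.4/2.4053 = 91661.08 mm → 91.66 m.

91.66 m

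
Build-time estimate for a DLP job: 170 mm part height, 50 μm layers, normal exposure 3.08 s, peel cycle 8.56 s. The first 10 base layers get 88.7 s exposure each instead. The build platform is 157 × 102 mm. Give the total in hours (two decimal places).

Layers = ⌈170/0.05⌉ = 3400.
Burn-in layers = 10 × (88.7 + 8.56), so 972.6 s.
Regular layers = 3390 × (3.08 + 8.56) = 39459.6 s.
Sum: 972.6 + 39459.6 = 40432.2 s → 11.23 hours.

11.23 hours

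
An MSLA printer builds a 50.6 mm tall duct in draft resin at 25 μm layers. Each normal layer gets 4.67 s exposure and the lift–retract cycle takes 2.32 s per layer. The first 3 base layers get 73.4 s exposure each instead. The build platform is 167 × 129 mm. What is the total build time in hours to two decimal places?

Number of layers: 50.6 / 0.025 → 2024 (rounded up).
Base layers = 3 × (73.4 + 2.32), so 227.16 s.
Remaining layers = 2021 × (4.67 + 2.32) = 14126.79 s.
Sum: 227.16 + 14126.79 = 14353.95 s → 3.99 hours.

3.99 hours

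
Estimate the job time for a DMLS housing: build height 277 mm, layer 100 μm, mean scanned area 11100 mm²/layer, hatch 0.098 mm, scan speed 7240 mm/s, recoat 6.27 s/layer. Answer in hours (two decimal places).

Layers = ⌈277/0.1⌉ = 2770.
Scan path per layer = 11100 / 0.098 = 113265.3 mm.
Per-layer scan time = 113265.3 / 7240 = 15.6444 s.
Per-layer time = 15.6444 + 6.27, so 21.9144 s.
Total: 2770 × 21.9144 s = 60702.888 s → 16.86 hours.

16.86 hours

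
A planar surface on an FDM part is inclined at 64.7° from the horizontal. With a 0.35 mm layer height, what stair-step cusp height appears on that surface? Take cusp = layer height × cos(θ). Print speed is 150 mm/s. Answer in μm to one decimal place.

h_c = t·cos θ = 0.35 × 0.4274 = 0.14959 mm (149.6 μm).

149.6 μm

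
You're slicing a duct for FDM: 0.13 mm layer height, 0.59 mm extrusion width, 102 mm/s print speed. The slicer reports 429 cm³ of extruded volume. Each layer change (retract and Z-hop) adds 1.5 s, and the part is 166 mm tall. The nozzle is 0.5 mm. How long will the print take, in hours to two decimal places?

Extrusion cross-section: 0.13 × 0.59 → 0.0767 mm².
Total extruded path = 429000/0.0767 = 5593220.3 mm.
Time extruding = 5593220.3 / 102, so 54835.5 s.
Layer count = ceil(166 / 0.13) = 1277.
Layer-change overhead: 1277 × 1.5 → 1915.5 s.
Total = 54835.5 + 1915.5 = 56751 s = 15.76 hours.

15.76 hours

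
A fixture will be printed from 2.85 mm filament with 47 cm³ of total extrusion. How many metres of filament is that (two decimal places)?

Filament cross-section = π × (2.85/2)² = 6.3794 mm².
Length = 47 cm³ / 6.3794 mm² = 47000 / 6.3794 = 7367.46 mm = 7.37 m.

7.37 m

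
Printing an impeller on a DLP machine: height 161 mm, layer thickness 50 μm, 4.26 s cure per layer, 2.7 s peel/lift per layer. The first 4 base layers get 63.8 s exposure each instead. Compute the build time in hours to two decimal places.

6.29 hours

Number of layers: 161 / 0.05 → 3220 (rounded up).
Burn-in layers = 4 × (63.8 + 2.7), so 266 s.
Regular layers = 3216 × (4.26 + 2.7), so 22383.36 s.
Total = 266 + 22383.36 = 22649.36 s = 6.29 hours.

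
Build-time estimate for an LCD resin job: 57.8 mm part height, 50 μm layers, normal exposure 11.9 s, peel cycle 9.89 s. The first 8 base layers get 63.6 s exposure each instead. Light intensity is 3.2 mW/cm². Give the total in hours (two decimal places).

Layers = ⌈57.8/0.05⌉ = 1156.
Base layers = 8 × (63.6 + 9.89), so 587.92 s.
Regular layers = 1148 × (11.9 + 9.89), so 25014.92 s.
Total = 587.92 + 25014.92 = 25602.84 s = 7.11 hours.

7.11 hours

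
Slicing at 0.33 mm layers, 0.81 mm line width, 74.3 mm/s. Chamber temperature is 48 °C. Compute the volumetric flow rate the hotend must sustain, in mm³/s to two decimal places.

19.86

Extrusion cross-section = 0.33 × 0.81 = 0.2673 mm².
Q = v·A = 74.3 × 0.2673 = 19.86 mm³/s.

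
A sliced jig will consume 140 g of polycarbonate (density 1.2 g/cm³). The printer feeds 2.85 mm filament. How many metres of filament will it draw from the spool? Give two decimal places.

Volume = 140 g / 1.2 g·cm⁻³ = 116.6667 cm³ = 116666.7 mm³.
Cross-section of 2.85 mm filament: π·(2.85/2)² = 6.3794 mm².
L = V/A = 116666.7/6.3794 = 18288.04 mm → 18.29 m.

18.29 m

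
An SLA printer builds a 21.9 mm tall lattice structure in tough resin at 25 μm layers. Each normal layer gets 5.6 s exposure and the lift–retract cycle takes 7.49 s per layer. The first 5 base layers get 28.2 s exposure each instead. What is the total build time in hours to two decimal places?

Layer count = ceil(21.9 / 0.025) = 876.
Base layers = 5 × (28.2 + 7.49) = 178.45 s.
Regular layers: 871 × (5.6 + 7.49) → 11401.39 s.
Sum: 178.45 + 11401.39 = 11579.84 s → 3.22 hours.

3.22 hours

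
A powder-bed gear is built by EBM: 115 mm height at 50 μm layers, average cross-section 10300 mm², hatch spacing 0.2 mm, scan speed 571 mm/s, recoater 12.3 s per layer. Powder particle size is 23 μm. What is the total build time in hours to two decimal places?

Layers = ⌈115/0.05⌉ = 2300.
Per-layer scan distance: 10300 / 0.2 → 51500 mm.
Beam time per layer = 51500 / 571 = 90.1926 s.
Layer cycle = 90.1926 + 12.3 = 102.4926 s.
Build time = 2300 × 102.4926 = 235732.98 s = 65.48 hours.

65.48 hours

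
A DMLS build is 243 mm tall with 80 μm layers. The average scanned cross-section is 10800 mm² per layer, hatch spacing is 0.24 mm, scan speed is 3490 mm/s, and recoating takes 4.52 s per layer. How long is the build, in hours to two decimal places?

14.70 hours

Number of layers: 243 / 0.08 → 3038 (rounded up).
Hatch length per layer = 10800 / 0.24, so 45000 mm.
Scan time per layer = 45000 / 3490 = 12.894 s.
Per-layer time = 12.894 + 4.52, so 17.414 s.
3038 layers × 17.414 s/layer = 52903.732 s, i.e. 14.70 hours.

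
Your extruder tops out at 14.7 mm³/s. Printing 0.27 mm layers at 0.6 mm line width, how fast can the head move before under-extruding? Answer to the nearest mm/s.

A = 0.27 × 0.6, so 0.162 mm².
v_max = Q/A = 14.7/0.162 = 90.74 mm/s → 91 mm/s.

91 mm/s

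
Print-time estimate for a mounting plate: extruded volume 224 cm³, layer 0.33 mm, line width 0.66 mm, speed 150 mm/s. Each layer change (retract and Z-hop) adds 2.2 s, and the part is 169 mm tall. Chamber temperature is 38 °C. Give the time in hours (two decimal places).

2.22 hours

Bead cross-section = 0.33 × 0.66, so 0.2178 mm².
Toolpath length = 224 cm³ / 0.2178 mm² = 224000 / 0.2178 = 1028466.5 mm.
Time extruding = 1028466.5 / 150 = 6856.4 s.
Layers = ⌈169/0.33⌉ = 513.
Layer-change overhead = 513 × 2.2, so 1128.6 s.
Altogether 6856.4 + 1128.6 = 7985 s, i.e. 2.22 hours.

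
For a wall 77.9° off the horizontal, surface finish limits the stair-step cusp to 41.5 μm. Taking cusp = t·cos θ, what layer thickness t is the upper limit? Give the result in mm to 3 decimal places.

Layer height = cusp / cos(77.9°) = 0.0415 / 0.2096 = 0.198 mm.

0.198 mm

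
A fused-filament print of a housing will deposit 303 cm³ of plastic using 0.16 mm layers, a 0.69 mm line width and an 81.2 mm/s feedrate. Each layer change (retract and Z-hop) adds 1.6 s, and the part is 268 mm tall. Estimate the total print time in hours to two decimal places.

10.13 hours

Extrusion cross-section = 0.16 × 0.69, so 0.1104 mm².
Toolpath length = 303 cm³ / 0.1104 mm² = 303000 / 0.1104 = 2744565.2 mm.
Extrusion time: 2744565.2 / 81.2 → 33800.1 s.
Layer count = ceil(268 / 0.16) = 1675.
Non-print overhead = 1675 × 1.6 = 2680 s.
Altogether 33800.1 + 2680 = 36480.1 s, i.e. 10.13 hours.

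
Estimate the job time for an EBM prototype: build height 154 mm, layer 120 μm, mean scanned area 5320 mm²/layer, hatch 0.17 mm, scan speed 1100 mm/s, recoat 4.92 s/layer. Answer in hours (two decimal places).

11.90 hours

Number of layers: 154 / 0.12 → 1284 (rounded up).
Hatch length per layer: 5320 / 0.17 → 31294.1 mm.
Beam time per layer = 31294.1 / 1100, so 28.4492 s.
Time per layer = 28.4492 + 4.92 = 33.3692 s.
Build time = 1284 × 33.3692 = 42846.0528 s = 11.90 hours.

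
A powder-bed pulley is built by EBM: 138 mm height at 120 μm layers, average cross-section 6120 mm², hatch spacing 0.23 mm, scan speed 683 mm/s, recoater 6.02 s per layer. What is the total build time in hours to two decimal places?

Number of layers: 138 / 0.12 → 1150 (rounded up).
Hatch length per layer = 6120 / 0.23, so 26608.7 mm.
Beam time per layer: 26608.7 / 683 → 38.9586 s.
Time per layer: 38.9586 + 6.02 → 44.9786 s.
Build time = 1150 × 44.9786 = 51725.39 s = 14.37 hours.

14.37 hours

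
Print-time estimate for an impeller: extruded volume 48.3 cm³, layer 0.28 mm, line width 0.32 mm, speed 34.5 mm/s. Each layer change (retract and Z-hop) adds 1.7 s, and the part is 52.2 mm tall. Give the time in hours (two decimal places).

4.43 hours

Bead cross-section: 0.28 × 0.32 → 0.0896 mm².
Toolpath length = 48.3 cm³ / 0.0896 mm² = 48300 / 0.0896 = 539062.5 mm.
Extrusion time: 539062.5 / 34.5 → 15625 s.
Number of layers: 52.2 / 0.28 → 187 (rounded up).
Z-hop total = 187 × 1.7, so 317.9 s.
Total = 15625 + 317.9 = 15942.9 s = 4.43 hours.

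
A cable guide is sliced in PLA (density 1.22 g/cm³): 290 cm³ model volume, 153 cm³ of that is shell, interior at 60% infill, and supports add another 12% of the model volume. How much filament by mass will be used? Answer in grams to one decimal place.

329.4 g

Infill region = 290 − 153, so 137 cm³.
Infill deposited = 0.60 × 137, so 82.2 cm³.
Support: 0.12 × 290 → 34.8 cm³.
Deposited volume: 153 + 82.2 + 34.8 → 270 cm³.
Mass: 270 × 1.22 → 329.4 g.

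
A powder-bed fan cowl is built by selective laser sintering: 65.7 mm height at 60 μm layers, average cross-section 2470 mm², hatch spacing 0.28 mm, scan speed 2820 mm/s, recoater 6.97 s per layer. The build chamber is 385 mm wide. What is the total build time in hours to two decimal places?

Layer count = ceil(65.7 / 0.06) = 1095.
Hatch length per layer = 2470 / 0.28, so 8821.4 mm.
Per-layer scan time = 8821.4 / 2820, so 3.1282 s.
Time per layer = 3.1282 + 6.97 = 10.0982 s.
1095 layers × 10.0982 s/layer = 11057.529 s, i.e. 3.07 hours.

3.07 hours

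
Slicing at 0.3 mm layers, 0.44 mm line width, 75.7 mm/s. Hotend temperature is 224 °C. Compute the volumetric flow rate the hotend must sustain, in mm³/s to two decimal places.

9.99

Bead cross-section = 0.3 × 0.44 = 0.132 mm².
Q = v·A = 75.7 × 0.132 = 9.99 mm³/s.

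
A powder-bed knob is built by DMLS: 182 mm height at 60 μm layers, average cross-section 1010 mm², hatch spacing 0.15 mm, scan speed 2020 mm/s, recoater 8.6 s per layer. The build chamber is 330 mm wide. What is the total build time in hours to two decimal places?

10.06 hours

Layer count = ceil(182 / 0.06) = 3034.
Per-layer scan distance: 1010 / 0.15 → 6733.3 mm.
Per-layer scan time = 6733.3 / 2020, so 3.3333 s.
Per-layer time: 3.3333 + 8.6 → 11.9333 s.
3034 layers × 11.9333 s/layer = 36205.6322 s, i.e. 10.06 hours.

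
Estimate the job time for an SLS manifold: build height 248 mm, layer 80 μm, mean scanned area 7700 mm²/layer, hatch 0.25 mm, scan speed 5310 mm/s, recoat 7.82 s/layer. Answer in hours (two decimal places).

Layer count = ceil(248 / 0.08) = 3100.
Scan path per layer = 7700 / 0.25, so 30800 mm.
Per-layer scan time: 30800 / 5310 → 5.8004 s.
Time per layer = 5.8004 + 7.82 = 13.6204 s.
Build time = 3100 × 13.6204 = 42223.24 s = 11.73 hours.

11.73 hours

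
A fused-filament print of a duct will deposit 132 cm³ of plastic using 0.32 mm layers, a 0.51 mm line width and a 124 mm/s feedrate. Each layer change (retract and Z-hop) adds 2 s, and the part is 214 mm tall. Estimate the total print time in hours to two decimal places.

Bead cross-section: 0.32 × 0.51 → 0.1632 mm².
Toolpath length = 132 cm³ / 0.1632 mm² = 132000 / 0.1632 = 808823.5 mm.
Time extruding: 808823.5 / 124 → 6522.8 s.
Number of layers: 214 / 0.32 → 669 (rounded up).
Z-hop total = 669 × 2 = 1338 s.
Total = 6522.8 + 1338 = 7860.8 s = 2.18 hours.

2.18 hours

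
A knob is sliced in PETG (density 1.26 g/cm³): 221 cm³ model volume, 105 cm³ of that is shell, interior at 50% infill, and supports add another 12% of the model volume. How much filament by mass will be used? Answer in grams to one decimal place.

Volume inside the shell: 221 − 105 → 116 cm³.
Deposited infill = 0.50 × 116, so 58 cm³.
Support: 0.12 × 221 → 26.52 cm³.
Total printed volume: 105 + 58 + 26.52 → 189.52 cm³.
Mass = 189.52 × 1.26 = 238.7952 g.

238.8 g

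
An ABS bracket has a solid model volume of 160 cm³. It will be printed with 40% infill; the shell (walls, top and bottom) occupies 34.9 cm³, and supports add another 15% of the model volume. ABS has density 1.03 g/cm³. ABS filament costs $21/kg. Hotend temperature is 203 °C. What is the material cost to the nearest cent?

$2.36

Infill region = 160 − 34.9 = 125.1 cm³.
Infill deposited = 0.40 × 125.1, so 50.04 cm³.
Support: 0.15 × 160 → 24 cm³.
Total printed volume = 34.9 + 50.04 + 24 = 108.94 cm³.
Mass = 108.94 × 1.03, so 112.2082 g.
At $21/kg: 112.2082/1000 × 21 = $2.36.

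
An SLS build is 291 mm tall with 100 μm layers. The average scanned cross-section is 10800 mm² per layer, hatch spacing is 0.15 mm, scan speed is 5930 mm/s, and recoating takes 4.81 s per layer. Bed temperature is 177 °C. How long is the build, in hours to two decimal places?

Number of layers: 291 / 0.1 → 2910 (rounded up).
Hatch length per layer = 10800 / 0.15 = 72000 mm.
Scan time per layer: 72000 / 5930 → 12.1417 s.
Time per layer = 12.1417 + 4.81, so 16.9517 s.
2910 layers × 16.9517 s/layer = 49329.447 s, i.e. 13.70 hours.

13.70 hours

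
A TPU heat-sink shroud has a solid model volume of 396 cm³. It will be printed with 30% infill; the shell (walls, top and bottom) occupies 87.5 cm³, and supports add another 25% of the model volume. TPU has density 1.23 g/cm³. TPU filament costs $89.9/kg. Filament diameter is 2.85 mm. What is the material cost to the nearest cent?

Infill region: 396 − 87.5 → 308.5 cm³.
Infill volume = 0.30 × 308.5 = 92.55 cm³.
Support = 0.25 × 396 = 99 cm³.
Deposited volume: 87.5 + 92.55 + 99 → 279.05 cm³.
Mass: 279.05 × 1.23 → 343.2315 g.
Cost = 343.2315 g / 1000 × $89.9/kg = $30.86.

$30.86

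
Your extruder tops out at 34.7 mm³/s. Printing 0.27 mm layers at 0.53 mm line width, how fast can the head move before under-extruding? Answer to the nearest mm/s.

242 mm/s

Bead cross-section = 0.27 × 0.53 = 0.1431 mm².
v_max = Q/A = 34.7/0.1431 = 242.49 mm/s → 242 mm/s.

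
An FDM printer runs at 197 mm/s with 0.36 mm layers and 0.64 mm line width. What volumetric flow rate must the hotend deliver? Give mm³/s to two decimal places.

45.39

Bead cross-section = 0.36 × 0.64 = 0.2304 mm².
Q = v·A = 197 × 0.2304 = 45.39 mm³/s.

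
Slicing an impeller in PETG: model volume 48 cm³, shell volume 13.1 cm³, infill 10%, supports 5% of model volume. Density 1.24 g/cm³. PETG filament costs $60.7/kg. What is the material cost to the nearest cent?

Infill region = 48 − 13.1, so 34.9 cm³.
Deposited infill: 0.10 × 34.9 → 3.49 cm³.
Support: 0.05 × 48 → 2.4 cm³.
Deposited volume = 13.1 + 3.49 + 2.4, so 18.99 cm³.
Mass: 18.99 × 1.24 → 23.5476 g.
Cost = 23.5476 g / 1000 × $60.7/kg = $1.43.

$1.43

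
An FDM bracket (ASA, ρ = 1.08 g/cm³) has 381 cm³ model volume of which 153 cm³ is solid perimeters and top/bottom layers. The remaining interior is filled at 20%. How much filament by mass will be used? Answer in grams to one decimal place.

214.5 g

Interior volume: 381 − 153 → 228 cm³.
Deposited infill = 0.20 × 228 = 45.6 cm³.
Total printed volume = 153 + 45.6 = 198.6 cm³.
Mass = 198.6 × 1.08 = 214.488 g.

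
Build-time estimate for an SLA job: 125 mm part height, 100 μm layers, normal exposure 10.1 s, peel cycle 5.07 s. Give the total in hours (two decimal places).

5.27 hours

Number of layers: 125 / 0.1 → 1250 (rounded up).
Each layer takes: 10.1 + 5.07 → 15.17 s.
Build time: 1250 × 15.17 s = 18962.5 s, i.e. 5.27 hours.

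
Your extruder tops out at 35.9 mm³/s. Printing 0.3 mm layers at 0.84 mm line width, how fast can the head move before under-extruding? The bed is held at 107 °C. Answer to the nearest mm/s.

A = 0.3 × 0.84 = 0.252 mm².
v_max = Q/A = 35.9/0.252 = 142.46 mm/s → 142 mm/s.

142 mm/s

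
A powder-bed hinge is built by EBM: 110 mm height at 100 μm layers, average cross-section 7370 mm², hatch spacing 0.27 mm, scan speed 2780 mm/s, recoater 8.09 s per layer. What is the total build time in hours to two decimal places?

5.47 hours

Number of layers: 110 / 0.1 → 1100 (rounded up).
Per-layer scan distance = 7370 / 0.27 = 27296.3 mm.
Per-layer scan time: 27296.3 / 2780 → 9.8188 s.
Layer cycle = 9.8188 + 8.09 = 17.9088 s.
1100 layers × 17.9088 s/layer = 19699.68 s, i.e. 5.47 hours.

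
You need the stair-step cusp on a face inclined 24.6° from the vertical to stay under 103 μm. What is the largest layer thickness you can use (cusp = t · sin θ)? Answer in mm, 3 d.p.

sin(24.6°) = 0.4163; t_max = 0.103/0.4163 = 0.247 mm.

0.247 mm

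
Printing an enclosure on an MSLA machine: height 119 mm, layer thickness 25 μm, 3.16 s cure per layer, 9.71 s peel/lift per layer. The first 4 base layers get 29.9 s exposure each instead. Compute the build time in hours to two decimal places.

Layers = ⌈119/0.025⌉ = 4760.
Bottom layers = 4 × (29.9 + 9.71), so 158.44 s.
Remaining layers = 4756 × (3.16 + 9.71), so 61209.72 s.
Total = 158.44 + 61209.72 = 61368.16 s = 17.05 hours.

17.05 hours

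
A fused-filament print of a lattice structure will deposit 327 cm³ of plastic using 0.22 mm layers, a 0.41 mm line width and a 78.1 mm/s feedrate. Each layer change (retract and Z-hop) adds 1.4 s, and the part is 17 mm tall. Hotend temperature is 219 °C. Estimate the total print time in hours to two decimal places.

Bead cross-section: 0.22 × 0.41 → 0.0902 mm².
Total extruded path = 327000/0.0902 = 3625277.2 mm.
Print-move time: 3625277.2 / 78.1 → 46418.4 s.
Layer count = ceil(17 / 0.22) = 78.
Layer-change overhead: 78 × 1.4 → 109.2 s.
Altogether 46418.4 + 109.2 = 46527.6 s, i.e. 12.92 hours.

12.92 hours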